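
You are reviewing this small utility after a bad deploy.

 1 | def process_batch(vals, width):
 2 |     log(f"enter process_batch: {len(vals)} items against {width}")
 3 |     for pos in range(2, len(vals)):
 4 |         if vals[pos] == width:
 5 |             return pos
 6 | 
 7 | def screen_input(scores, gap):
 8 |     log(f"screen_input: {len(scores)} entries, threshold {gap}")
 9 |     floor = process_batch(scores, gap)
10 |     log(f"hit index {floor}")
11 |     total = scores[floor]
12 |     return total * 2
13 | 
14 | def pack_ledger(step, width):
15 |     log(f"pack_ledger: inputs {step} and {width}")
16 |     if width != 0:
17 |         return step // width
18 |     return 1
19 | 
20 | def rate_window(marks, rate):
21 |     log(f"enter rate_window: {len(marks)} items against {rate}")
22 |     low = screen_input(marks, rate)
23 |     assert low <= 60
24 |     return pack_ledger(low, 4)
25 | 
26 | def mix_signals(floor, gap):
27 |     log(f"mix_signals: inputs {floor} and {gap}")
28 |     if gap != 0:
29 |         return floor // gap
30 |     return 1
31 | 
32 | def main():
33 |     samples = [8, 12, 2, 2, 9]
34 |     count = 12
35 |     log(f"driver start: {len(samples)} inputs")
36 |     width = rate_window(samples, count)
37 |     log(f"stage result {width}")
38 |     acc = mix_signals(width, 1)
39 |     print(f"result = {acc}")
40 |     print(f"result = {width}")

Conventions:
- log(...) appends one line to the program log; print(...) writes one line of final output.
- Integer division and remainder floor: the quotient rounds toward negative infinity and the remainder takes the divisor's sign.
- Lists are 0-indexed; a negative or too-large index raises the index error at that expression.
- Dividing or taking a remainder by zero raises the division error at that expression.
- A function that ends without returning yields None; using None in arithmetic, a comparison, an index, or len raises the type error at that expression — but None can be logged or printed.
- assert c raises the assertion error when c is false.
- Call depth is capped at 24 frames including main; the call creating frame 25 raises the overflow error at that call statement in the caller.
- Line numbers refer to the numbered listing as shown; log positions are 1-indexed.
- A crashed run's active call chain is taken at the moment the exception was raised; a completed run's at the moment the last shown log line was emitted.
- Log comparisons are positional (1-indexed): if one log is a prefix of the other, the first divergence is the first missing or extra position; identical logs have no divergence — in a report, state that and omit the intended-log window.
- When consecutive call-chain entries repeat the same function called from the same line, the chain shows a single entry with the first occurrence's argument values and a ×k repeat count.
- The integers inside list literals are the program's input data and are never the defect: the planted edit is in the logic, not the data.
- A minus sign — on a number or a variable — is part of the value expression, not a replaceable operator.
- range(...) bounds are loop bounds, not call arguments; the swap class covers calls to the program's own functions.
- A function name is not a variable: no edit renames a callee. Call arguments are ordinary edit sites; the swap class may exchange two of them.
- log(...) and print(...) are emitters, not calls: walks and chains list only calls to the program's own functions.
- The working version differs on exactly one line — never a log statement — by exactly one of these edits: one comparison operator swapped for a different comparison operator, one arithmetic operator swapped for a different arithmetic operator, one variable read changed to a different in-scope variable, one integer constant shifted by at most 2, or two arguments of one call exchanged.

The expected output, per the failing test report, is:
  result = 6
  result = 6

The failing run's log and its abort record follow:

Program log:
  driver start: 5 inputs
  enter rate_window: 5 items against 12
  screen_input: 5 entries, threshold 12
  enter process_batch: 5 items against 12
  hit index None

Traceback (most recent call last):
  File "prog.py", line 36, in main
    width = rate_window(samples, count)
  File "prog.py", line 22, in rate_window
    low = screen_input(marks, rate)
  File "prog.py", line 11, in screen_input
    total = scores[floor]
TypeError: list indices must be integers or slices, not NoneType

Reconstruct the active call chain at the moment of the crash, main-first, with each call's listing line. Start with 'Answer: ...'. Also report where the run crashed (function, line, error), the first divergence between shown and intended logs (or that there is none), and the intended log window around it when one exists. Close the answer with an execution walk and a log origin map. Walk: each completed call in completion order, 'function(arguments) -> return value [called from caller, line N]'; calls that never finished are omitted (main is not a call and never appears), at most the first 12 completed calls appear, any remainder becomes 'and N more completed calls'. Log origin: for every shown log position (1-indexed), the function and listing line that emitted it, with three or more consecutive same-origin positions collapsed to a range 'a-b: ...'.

Answer: main -> rate_window (called at line 36) -> screen_input (called at line 22).
Key observation: Position 5 is the first bad log line: 'hit index None' should read 'hit index 1'.
Crash: screen_input, line 11, TypeError.
First divergence: position 5 — the shown line 'hit index None' should read 'hit index 1'.
Intended log window:
  3: screen_input: 5 entries, threshold 12
  4: enter process_batch: 5 items against 12
  5: hit index 1
  6: pack_ledger: inputs 24 and 4
Execution walk:
  process_batch([8, 12, 2, 2, 9], 12) -> None  [called from screen_input, line 9]
Origin of each log line:
  1: emitted by main (line 35)
  2: emitted by rate_window (line 21)
  3: emitted by screen_input (line 8)
  4: emitted by process_batch (line 2)
  5: emitted by screen_input (line 10)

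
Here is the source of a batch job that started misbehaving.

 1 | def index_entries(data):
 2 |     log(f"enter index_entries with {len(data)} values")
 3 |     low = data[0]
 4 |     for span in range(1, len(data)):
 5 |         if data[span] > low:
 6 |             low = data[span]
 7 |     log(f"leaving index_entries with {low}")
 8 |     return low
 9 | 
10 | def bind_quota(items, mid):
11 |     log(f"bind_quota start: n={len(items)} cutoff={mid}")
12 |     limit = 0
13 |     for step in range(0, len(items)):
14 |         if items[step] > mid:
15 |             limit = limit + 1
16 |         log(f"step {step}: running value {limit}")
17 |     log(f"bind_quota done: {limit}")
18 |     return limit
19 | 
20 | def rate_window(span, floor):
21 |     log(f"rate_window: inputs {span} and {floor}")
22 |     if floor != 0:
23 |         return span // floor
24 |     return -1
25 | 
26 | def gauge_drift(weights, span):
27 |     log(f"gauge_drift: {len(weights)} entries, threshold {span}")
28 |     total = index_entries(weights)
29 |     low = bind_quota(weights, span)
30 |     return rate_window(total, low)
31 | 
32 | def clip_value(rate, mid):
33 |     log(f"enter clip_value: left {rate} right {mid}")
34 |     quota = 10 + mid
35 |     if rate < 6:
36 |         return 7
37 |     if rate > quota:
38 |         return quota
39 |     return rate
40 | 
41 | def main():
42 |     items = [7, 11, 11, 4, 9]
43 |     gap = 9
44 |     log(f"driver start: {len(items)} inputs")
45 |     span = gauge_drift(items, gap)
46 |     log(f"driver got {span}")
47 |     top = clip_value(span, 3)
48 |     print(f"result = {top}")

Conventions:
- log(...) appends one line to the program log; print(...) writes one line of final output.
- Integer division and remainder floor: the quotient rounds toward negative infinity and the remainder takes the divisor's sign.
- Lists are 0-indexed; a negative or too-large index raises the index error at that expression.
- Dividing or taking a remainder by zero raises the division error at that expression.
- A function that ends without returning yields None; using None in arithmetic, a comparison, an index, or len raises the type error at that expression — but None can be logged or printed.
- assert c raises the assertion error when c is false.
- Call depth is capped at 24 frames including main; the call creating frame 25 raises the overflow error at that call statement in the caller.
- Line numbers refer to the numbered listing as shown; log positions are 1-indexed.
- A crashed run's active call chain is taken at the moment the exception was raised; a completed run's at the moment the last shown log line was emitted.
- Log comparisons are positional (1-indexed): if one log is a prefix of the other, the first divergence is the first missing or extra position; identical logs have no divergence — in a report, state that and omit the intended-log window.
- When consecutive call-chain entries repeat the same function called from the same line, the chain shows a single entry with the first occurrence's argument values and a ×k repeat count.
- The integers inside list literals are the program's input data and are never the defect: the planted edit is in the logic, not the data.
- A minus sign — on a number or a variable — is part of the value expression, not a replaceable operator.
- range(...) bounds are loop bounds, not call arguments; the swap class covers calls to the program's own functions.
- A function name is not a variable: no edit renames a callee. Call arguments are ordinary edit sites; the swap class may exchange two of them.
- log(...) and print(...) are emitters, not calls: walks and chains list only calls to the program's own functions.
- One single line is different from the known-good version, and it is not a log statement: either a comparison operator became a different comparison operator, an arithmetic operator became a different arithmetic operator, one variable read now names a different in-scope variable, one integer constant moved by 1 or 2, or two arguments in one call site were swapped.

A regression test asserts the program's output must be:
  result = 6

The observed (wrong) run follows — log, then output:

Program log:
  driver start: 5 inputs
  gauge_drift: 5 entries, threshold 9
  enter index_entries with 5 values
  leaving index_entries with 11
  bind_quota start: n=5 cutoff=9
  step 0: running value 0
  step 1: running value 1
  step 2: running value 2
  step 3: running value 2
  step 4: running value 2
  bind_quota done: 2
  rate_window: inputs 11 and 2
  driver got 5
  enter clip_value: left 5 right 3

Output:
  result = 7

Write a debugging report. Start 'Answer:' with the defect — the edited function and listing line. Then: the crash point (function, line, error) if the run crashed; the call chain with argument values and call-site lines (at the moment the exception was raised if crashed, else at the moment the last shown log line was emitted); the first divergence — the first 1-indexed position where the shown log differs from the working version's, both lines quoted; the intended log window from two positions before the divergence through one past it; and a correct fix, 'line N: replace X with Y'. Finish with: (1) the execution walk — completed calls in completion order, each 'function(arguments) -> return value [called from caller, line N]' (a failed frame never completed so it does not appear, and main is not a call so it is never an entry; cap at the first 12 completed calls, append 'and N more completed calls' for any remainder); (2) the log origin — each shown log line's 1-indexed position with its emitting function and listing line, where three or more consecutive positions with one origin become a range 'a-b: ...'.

Answer: the defect is in clip_value at line 36.
Core observation: Every logged value matches the working version; the printed result is what differs.
Call chain: main -> clip_value(5, 3) (called at line 47).
First divergence: there is none — every log position agrees.
Execution walk:
  index_entries([7, 11, 11, 4, 9]) -> 11  [called from gauge_drift, line 28]
  bind_quota([7, 11, 11, 4, 9], 9) -> 2  [called from gauge_drift, line 29]
  rate_window(11, 2) -> 5  [called from gauge_drift, line 30]
  gauge_drift([7, 11, 11, 4, 9], 9) -> 5  [called from main, line 45]
  clip_value(5, 3) -> 7  [called from main, line 47]
Log line origins:
  1: emitted by main (line 44)
  2: emitted by gauge_drift (line 27)
  3: emitted by index_entries (line 2)
  4: emitted by index_entries (line 7)
  5: emitted by bind_quota (line 11)
  6-10: emitted by bind_quota (line 16)
  11: emitted by bind_quota (line 17)
  12: emitted by rate_window (line 21)
  13: emitted by main (line 46)
  14: emitted by clip_value (line 33)
A correct fix: line 36: replace `7` with `6`.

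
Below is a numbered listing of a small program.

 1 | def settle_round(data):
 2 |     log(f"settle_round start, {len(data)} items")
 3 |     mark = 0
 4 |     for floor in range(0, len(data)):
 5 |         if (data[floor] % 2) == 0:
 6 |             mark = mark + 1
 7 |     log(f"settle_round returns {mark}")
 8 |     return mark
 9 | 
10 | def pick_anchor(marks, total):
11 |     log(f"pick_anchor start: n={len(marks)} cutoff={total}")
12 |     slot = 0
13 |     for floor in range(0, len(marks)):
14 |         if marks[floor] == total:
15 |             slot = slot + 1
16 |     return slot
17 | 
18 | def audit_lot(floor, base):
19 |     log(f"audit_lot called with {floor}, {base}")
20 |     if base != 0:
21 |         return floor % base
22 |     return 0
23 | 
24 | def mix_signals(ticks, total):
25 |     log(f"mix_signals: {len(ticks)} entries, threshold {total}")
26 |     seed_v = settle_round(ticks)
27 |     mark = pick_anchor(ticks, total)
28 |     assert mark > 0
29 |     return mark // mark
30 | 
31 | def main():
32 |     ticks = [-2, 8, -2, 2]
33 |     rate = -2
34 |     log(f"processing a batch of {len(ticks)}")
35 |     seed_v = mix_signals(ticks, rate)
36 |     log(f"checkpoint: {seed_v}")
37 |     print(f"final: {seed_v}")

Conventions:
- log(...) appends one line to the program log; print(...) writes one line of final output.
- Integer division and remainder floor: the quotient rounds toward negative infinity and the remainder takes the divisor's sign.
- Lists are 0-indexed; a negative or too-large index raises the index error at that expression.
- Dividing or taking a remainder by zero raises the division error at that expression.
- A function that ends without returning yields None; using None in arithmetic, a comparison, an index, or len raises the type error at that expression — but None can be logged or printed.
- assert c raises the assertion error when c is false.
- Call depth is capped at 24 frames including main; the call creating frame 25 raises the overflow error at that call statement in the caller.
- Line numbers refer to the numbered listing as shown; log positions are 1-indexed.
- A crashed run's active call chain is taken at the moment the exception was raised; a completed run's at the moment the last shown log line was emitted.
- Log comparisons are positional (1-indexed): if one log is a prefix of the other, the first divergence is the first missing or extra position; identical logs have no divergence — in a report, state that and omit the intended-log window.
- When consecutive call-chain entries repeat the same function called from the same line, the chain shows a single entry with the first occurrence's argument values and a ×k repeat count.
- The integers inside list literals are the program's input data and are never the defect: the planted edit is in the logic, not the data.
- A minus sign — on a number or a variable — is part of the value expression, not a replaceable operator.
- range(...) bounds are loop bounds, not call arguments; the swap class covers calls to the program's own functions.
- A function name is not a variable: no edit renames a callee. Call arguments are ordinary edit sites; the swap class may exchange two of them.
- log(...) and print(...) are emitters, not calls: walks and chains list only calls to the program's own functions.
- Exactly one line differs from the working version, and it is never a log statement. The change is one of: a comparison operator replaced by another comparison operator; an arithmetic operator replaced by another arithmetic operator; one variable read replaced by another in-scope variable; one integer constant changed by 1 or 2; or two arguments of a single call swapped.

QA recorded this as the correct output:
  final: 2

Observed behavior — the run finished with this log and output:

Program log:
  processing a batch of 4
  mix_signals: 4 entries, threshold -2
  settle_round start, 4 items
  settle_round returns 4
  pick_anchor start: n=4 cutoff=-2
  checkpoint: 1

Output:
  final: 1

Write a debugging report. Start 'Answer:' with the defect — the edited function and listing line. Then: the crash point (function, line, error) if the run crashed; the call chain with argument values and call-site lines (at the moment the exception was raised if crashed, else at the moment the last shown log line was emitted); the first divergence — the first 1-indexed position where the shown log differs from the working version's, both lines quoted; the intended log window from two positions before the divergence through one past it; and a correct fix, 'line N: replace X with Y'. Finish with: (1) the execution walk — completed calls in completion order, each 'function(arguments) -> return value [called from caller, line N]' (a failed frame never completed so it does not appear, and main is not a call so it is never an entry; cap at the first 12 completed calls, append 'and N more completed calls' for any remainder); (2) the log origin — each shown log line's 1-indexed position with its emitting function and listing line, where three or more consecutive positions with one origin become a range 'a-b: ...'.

Answer: the defect is in mix_signals at line 29.
Key fact: Position 6 is the first bad log line: 'checkpoint: 1' should read 'checkpoint: 2'.
Call chain: main.
First divergence: position 6 — the shown line 'checkpoint: 1' should read 'checkpoint: 2'.
Intended log window:
  4: settle_round returns 4
  5: pick_anchor start: n=4 cutoff=-2
  6: checkpoint: 2
Execution walk:
  settle_round([-2, 8, -2, 2]) -> 4  [called from mix_signals, line 26]
  pick_anchor([-2, 8, -2, 2], -2) -> 2  [called from mix_signals, line 27]
  mix_signals([-2, 8, -2, 2], -2) -> 1  [called from main, line 35]
Log origins:
  1: emitted by main (line 34)
  2: emitted by mix_signals (line 25)
  3: emitted by settle_round (line 2)
  4: emitted by settle_round (line 7)
  5: emitted by pick_anchor (line 11)
  6: emitted by main (line 36)
A correct fix: line 29: replace `mark // mark` with `seed_v // mark`.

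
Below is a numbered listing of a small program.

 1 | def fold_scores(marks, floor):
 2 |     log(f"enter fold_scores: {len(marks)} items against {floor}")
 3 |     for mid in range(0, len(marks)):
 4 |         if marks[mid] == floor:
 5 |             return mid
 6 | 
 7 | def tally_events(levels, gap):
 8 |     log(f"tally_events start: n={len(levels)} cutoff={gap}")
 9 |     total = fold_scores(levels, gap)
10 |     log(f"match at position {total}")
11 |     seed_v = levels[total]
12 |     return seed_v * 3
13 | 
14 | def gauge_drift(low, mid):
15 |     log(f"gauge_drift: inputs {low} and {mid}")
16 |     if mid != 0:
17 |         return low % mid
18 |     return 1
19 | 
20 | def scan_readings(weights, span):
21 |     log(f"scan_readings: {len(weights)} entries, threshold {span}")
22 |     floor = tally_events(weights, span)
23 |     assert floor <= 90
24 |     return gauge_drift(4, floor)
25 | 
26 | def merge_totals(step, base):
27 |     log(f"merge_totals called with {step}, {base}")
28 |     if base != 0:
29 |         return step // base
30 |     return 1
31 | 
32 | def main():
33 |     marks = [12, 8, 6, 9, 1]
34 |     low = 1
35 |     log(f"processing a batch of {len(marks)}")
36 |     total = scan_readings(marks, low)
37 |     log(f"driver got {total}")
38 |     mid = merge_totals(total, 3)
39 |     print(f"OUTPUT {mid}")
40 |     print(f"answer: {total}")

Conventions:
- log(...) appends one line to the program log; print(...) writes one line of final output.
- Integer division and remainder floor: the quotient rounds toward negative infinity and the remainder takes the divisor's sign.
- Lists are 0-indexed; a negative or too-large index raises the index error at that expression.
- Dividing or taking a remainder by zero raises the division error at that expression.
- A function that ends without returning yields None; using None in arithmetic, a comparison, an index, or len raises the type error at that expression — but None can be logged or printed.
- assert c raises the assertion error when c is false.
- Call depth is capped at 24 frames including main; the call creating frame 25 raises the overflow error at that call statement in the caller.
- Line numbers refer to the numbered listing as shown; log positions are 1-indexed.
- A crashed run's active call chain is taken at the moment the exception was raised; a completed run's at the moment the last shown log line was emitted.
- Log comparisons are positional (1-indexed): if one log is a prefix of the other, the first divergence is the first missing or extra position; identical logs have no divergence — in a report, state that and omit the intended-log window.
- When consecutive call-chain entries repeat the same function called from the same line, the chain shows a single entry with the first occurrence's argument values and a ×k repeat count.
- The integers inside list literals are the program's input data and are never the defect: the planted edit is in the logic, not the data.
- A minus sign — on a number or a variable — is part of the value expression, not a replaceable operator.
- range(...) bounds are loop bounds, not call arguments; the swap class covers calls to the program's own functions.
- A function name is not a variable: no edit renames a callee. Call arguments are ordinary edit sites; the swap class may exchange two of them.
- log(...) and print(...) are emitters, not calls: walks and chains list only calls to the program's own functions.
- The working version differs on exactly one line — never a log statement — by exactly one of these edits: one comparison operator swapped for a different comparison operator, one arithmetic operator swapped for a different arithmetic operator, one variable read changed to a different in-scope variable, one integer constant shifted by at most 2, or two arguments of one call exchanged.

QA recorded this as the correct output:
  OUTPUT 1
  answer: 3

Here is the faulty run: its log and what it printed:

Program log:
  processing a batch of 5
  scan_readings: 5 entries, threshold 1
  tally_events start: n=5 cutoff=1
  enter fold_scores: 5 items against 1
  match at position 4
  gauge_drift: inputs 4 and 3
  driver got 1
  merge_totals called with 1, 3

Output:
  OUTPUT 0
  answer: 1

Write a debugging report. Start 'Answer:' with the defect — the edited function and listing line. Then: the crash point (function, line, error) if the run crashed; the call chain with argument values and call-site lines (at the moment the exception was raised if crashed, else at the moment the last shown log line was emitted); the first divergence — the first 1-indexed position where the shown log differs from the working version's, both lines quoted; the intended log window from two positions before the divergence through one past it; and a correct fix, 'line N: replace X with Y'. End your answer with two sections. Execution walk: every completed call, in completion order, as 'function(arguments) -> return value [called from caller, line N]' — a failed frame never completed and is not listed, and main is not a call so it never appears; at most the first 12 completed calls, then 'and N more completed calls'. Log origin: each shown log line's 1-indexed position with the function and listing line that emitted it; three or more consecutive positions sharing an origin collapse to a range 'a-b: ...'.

Answer: the defect is in scan_readings at line 24.
Core observation: Log line 6 is where behavior first shows: 'gauge_drift: inputs 4 and 3' appears instead of 'gauge_drift: inputs 3 and 4'.
Call chain: main -> merge_totals(1, 3) (called at line 38).
First divergence: at position 6 the run shows 'gauge_drift: inputs 4 and 3' where the working version logs 'gauge_drift: inputs 3 and 4'.
Intended log window:
  4: enter fold_scores: 5 items against 1
  5: match at position 4
  6: gauge_drift: inputs 3 and 4
  7: driver got 3
Execution walk:
  fold_scores([12, 8, 6, 9, 1], 1) -> 4  [called from tally_events, line 9]
  tally_events([12, 8, 6, 9, 1], 1) -> 3  [called from scan_readings, line 22]
  gauge_drift(4, 3) -> 1  [called from scan_readings, line 24]
  scan_readings([12, 8, 6, 9, 1], 1) -> 1  [called from main, line 36]
  merge_totals(1, 3) -> 0  [called from main, line 38]
Log line origins:
  1: emitted by main (line 35)
  2: emitted by scan_readings (line 21)
  3: emitted by tally_events (line 8)
  4: emitted by fold_scores (line 2)
  5: emitted by tally_events (line 10)
  6: emitted by gauge_drift (line 15)
  7: emitted by main (line 37)
  8: emitted by merge_totals (line 27)
A correct fix: line 24: replace `gauge_drift(4, floor)` with `gauge_drift(floor, 4)`.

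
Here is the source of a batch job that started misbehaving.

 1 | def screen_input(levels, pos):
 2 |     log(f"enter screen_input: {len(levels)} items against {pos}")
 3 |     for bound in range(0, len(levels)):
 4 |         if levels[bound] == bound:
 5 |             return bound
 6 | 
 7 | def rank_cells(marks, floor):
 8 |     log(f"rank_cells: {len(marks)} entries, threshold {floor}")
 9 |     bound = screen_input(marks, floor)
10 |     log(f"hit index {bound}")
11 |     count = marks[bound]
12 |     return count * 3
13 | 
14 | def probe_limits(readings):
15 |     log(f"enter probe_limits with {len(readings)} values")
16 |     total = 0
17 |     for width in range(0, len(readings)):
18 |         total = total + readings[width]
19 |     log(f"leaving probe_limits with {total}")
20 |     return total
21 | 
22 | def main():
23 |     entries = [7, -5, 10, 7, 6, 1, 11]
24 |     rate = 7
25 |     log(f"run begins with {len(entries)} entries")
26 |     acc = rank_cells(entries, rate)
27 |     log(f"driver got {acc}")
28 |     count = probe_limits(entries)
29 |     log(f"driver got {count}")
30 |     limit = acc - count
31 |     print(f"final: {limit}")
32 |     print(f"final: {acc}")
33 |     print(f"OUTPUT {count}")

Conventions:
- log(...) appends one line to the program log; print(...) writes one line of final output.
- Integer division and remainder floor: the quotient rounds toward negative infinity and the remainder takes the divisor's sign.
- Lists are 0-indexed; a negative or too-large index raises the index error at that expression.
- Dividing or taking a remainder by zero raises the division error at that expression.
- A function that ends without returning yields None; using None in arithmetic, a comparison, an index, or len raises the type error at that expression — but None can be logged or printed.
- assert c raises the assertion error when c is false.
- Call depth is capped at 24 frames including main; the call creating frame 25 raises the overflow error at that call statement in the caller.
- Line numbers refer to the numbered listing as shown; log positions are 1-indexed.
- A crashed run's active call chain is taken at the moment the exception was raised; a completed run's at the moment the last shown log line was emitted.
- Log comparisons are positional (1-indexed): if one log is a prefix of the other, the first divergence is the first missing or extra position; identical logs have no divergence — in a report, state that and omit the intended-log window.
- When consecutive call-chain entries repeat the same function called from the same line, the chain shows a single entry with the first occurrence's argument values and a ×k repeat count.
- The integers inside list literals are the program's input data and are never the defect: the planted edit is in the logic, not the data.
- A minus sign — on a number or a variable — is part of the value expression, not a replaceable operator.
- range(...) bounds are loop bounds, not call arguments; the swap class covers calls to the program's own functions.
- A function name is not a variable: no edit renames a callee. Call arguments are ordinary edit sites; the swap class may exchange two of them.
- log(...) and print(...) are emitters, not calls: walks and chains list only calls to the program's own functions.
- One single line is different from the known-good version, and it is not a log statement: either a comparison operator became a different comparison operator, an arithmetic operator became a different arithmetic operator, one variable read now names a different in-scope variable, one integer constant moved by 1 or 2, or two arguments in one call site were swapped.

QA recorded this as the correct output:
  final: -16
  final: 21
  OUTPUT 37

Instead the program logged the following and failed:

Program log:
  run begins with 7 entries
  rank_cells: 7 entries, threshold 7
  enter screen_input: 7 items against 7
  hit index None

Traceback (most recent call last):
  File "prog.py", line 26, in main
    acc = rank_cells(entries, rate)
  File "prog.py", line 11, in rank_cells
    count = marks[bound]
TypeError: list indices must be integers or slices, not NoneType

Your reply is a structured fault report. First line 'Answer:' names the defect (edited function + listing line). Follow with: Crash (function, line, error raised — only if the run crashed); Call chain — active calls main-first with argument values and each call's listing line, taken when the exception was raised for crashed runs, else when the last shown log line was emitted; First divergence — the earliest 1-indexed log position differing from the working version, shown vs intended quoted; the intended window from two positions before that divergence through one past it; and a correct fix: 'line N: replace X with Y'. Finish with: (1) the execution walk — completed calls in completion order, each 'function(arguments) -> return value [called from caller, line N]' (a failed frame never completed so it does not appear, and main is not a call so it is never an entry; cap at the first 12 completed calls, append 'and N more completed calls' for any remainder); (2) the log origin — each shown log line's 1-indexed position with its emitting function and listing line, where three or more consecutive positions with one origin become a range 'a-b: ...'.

Answer: the defect is in screen_input at line 4.
Key observation: Position 4 is the first bad log line: 'hit index None' should read 'hit index 0'.
Crash: rank_cells, line 11, TypeError.
Call chain: main -> rank_cells([7, -5, 10, 7, 6, 1, 11], 7) (called at line 26).
First divergence: position 4 — the shown line 'hit index None' should read 'hit index 0'.
Intended log window:
  2: rank_cells: 7 entries, threshold 7
  3: enter screen_input: 7 items against 7
  4: hit index 0
  5: driver got 21
Execution walk:
  screen_input([7, -5, 10, 7, 6, 1, 11], 7) -> None  [called from rank_cells, line 9]
Origin of each log line:
  1: from main, line 25
  2: from rank_cells, line 8
  3: from screen_input, line 2
  4: from rank_cells, line 10
A correct fix: line 4: replace `levels[bound] == bound` with `levels[bound] == pos`.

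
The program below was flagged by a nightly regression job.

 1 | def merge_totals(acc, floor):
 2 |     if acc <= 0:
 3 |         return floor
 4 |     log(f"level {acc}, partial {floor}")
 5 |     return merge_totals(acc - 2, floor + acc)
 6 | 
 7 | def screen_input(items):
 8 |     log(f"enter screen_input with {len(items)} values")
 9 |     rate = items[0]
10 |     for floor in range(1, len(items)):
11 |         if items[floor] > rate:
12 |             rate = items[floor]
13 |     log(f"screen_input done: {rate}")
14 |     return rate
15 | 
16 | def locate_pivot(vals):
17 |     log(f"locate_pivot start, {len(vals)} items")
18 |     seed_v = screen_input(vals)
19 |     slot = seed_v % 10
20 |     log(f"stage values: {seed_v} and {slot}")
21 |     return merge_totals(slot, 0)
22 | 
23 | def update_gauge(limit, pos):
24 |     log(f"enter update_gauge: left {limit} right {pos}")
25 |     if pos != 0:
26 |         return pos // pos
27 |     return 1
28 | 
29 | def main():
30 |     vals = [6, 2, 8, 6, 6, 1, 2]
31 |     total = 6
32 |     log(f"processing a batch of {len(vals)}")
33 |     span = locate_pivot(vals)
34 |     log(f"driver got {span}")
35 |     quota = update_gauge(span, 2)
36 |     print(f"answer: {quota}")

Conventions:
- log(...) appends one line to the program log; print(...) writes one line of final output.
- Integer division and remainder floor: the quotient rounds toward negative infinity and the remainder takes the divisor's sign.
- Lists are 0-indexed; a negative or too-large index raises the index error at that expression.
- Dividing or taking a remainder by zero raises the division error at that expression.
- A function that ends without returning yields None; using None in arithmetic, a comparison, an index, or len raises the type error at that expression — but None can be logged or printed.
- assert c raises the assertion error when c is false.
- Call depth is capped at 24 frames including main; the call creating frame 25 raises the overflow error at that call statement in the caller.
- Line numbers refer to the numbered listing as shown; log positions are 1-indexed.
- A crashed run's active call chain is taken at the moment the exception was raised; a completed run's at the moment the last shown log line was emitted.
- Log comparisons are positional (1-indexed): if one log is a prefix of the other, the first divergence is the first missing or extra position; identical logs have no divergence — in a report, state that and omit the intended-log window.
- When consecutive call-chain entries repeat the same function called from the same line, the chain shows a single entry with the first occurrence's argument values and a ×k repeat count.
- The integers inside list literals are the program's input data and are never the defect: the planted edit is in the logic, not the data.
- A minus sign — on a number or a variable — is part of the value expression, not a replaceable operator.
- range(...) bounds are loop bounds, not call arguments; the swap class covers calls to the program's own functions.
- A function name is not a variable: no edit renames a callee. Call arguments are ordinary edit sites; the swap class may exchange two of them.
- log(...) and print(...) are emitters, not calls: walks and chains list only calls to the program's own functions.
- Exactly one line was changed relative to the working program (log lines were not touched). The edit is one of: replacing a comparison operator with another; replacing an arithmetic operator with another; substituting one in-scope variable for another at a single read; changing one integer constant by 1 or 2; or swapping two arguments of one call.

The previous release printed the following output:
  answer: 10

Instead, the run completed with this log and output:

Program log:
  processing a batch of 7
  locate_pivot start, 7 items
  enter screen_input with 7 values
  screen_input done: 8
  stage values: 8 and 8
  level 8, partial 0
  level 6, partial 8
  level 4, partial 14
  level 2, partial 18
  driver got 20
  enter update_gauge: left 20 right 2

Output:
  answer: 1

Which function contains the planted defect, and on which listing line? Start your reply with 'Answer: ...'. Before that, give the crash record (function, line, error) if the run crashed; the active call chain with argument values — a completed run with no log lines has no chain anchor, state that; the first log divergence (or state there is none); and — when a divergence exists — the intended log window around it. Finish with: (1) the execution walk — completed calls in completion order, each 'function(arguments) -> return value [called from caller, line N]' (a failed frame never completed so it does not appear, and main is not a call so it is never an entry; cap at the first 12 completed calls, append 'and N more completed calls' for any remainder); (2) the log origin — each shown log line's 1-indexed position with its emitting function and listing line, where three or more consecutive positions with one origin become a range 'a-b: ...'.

Answer: the defect is in update_gauge at line 26.
Core observation: No log line changed; the fault shows up purely in the output.
Call chain: main -> update_gauge(20, 2) (called at line 35).
First divergence: none; the two logs match at every position.
Execution walk:
  screen_input([6, 2, 8, 6, 6, 1, 2]) -> 8  [called from locate_pivot, line 18]
  merge_totals(0, 20) -> 20  [called from merge_totals, line 5]
  merge_totals(2, 18) -> 20  [called from merge_totals, line 5]
  merge_totals(4, 14) -> 20  [called from merge_totals, line 5]
  merge_totals(6, 8) -> 20  [called from merge_totals, line 5]
  merge_totals(8, 0) -> 20  [called from locate_pivot, line 21]
  locate_pivot([6, 2, 8, 6, 6, 1, 2]) -> 20  [called from main, line 33]
  update_gauge(20, 2) -> 1  [called from main, line 35]
Log line origins:
  1: logged in main at line 32
  2: logged in locate_pivot at line 17
  3: logged in screen_input at line 8
  4: logged in screen_input at line 13
  5: logged in locate_pivot at line 20
  6-9: logged in merge_totals at line 4
  10: logged in main at line 34
  11: logged in update_gauge at line 24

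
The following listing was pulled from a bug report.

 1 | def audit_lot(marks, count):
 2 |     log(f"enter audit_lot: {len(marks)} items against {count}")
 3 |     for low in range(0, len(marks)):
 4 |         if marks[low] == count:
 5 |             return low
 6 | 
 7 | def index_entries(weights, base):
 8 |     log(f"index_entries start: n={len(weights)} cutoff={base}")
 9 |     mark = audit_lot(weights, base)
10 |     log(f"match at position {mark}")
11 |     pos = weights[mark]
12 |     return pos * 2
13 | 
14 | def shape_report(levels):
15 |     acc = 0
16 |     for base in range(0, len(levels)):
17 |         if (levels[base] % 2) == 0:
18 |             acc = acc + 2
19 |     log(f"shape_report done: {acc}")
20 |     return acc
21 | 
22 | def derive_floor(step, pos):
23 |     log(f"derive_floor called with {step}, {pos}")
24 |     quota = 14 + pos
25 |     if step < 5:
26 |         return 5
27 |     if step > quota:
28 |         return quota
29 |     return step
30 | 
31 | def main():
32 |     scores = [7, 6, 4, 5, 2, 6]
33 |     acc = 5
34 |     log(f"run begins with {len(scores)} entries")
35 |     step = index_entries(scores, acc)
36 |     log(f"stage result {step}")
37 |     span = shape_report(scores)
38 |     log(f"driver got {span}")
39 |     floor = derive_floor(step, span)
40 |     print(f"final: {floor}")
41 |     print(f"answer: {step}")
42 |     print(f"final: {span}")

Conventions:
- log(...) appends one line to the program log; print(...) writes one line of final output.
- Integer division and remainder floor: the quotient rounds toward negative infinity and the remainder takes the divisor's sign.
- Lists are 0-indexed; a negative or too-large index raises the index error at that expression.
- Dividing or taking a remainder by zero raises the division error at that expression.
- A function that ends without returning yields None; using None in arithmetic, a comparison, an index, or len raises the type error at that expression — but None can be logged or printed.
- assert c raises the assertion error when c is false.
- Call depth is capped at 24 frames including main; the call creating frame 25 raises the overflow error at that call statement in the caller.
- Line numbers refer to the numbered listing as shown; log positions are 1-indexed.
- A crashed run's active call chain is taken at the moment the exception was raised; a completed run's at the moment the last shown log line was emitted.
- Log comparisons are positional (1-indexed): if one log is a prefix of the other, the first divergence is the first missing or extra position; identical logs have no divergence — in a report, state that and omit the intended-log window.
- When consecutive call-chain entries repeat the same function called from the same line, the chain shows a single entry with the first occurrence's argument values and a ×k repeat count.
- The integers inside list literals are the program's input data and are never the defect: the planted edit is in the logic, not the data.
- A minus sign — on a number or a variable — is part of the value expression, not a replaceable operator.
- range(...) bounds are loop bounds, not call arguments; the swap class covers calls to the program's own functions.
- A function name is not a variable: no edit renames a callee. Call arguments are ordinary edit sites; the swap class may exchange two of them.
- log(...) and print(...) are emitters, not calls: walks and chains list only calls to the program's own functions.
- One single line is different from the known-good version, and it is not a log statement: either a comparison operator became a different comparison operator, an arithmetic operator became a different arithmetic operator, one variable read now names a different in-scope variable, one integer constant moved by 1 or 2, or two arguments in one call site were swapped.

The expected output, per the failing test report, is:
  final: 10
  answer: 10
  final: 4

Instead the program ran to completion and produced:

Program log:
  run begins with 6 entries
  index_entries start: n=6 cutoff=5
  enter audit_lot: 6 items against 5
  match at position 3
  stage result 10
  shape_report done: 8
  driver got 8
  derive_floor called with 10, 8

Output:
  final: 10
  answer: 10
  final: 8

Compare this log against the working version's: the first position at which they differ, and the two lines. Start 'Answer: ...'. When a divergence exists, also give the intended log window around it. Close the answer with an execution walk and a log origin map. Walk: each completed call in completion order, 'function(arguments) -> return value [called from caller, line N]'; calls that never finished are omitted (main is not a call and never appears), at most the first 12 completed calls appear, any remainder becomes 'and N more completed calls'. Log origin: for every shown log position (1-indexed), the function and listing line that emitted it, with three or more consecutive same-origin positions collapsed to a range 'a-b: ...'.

Answer: position 6 — shown 'shape_report done: 8', intended 'shape_report done: 4'.
Intended log window:
  4: match at position 3
  5: stage result 10
  6: shape_report done: 4
  7: driver got 4
Execution walk:
  audit_lot([7, 6, 4, 5, 2, 6], 5) -> 3  [called from index_entries, line 9]
  index_entries([7, 6, 4, 5, 2, 6], 5) -> 10  [called from main, line 35]
  shape_report([7, 6, 4, 5, 2, 6]) -> 8  [called from main, line 37]
  derive_floor(10, 8) -> 10  [called from main, line 39]
Origin of each log line:
  1: emitted by main (line 34)
  2: emitted by index_entries (line 8)
  3: emitted by audit_lot (line 2)
  4: emitted by index_entries (line 10)
  5: emitted by main (line 36)
  6: emitted by shape_report (line 19)
  7: emitted by main (line 38)
  8: emitted by derive_floor (line 23)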